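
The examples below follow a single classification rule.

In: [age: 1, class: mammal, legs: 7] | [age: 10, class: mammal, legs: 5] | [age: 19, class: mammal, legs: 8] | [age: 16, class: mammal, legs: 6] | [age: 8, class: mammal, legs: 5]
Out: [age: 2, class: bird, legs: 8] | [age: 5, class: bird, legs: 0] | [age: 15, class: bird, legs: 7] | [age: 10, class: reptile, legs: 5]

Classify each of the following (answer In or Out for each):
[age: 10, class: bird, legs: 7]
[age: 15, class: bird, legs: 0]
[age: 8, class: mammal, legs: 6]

Out, Out, In

Comparing the two groups points to one rule — class is mammal.
[age: 10, class: bird, legs: 7]: class is bird — fails this test, so Out.
[age: 15, class: bird, legs: 0]: class is bird — fails this test, so Out.
[age: 8, class: mammal, legs: 6]: class is mammal — matches, so In.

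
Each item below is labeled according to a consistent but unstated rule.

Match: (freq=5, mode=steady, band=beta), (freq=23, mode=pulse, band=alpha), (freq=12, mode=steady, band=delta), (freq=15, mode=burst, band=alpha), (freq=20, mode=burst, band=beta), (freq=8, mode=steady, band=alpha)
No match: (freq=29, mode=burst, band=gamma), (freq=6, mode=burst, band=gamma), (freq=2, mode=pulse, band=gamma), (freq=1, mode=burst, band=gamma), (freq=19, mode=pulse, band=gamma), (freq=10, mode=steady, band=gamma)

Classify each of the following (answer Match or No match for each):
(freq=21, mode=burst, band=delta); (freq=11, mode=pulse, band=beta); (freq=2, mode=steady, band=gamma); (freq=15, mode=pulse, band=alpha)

Match, Match, No match, Match

One predicate separates the groups cleanly: band is not gamma.
(freq=21, mode=burst, band=delta): Match (band is delta). (freq=11, mode=pulse, band=beta): Match (band is beta). (freq=2, mode=steady, band=gamma): No match (band is gamma). (freq=15, mode=pulse, band=alpha): Match (band is alpha).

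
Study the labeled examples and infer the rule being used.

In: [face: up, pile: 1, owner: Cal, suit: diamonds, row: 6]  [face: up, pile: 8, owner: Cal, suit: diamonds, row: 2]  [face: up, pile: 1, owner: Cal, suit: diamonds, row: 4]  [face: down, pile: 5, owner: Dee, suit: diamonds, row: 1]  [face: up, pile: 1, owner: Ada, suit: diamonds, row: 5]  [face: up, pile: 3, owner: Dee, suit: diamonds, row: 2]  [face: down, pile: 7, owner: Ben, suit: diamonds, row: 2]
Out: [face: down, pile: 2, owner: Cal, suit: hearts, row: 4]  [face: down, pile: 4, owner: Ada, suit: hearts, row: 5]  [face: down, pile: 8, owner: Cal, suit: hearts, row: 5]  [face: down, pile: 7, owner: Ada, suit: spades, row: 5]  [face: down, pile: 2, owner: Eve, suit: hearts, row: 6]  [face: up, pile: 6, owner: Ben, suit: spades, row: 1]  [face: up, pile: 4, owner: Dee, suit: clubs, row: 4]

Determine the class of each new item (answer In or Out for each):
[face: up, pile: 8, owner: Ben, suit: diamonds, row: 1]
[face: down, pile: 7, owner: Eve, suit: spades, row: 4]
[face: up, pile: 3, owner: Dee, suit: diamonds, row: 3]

Every 'In' example satisfies: suit is diamonds. None of the 'Out' examples do.
In: [face: up, pile: 8, owner: Ben, suit: diamonds, row: 1], since suit is diamonds. Out: [face: down, pile: 7, owner: Eve, suit: spades, row: 4], since suit is spades. In: [face: up, pile: 3, owner: Dee, suit: diamonds, row: 3], since suit is diamonds.

In, Out, In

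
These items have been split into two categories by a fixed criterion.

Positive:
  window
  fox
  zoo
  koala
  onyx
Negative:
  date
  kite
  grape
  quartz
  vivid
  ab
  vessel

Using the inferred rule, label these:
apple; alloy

Negative, Positive

The rule appears to be: contains 'o'.
apple — no 'o', hence Negative.
alloy — has 'o', hence Positive.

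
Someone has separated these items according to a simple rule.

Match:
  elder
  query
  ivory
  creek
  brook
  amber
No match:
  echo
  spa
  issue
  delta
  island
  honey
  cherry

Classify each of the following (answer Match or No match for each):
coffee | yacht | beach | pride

No match, No match, No match, Match

The common property of the 'Match' items is: odd length AND contains 'r'. No 'No match' item has it.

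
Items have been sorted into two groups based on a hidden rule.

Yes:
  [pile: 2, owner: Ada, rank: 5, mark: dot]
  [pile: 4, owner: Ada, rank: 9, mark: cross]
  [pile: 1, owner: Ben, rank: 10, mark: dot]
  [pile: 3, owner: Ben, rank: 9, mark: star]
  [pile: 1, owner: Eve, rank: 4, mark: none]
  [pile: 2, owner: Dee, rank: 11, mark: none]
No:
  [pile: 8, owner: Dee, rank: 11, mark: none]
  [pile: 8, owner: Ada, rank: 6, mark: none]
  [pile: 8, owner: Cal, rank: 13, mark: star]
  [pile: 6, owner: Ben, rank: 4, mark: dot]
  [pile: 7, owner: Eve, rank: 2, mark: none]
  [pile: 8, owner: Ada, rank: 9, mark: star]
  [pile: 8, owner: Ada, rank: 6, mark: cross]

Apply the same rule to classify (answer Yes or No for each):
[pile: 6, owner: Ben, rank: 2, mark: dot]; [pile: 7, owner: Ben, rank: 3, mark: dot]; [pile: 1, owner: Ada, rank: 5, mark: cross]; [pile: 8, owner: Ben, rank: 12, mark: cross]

A rule that fits every label: pile ≤ 4 — true of each 'Yes' example, false of each 'No' one.

No, No, Yes, No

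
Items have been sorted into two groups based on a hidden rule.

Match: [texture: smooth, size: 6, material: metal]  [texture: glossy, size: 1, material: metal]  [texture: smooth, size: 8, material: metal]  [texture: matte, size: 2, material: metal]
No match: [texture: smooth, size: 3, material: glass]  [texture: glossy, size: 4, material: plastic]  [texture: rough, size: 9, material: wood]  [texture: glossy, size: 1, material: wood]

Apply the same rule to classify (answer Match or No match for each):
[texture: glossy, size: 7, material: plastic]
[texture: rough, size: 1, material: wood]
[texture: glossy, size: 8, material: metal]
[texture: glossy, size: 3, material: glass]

No match, No match, Match, No match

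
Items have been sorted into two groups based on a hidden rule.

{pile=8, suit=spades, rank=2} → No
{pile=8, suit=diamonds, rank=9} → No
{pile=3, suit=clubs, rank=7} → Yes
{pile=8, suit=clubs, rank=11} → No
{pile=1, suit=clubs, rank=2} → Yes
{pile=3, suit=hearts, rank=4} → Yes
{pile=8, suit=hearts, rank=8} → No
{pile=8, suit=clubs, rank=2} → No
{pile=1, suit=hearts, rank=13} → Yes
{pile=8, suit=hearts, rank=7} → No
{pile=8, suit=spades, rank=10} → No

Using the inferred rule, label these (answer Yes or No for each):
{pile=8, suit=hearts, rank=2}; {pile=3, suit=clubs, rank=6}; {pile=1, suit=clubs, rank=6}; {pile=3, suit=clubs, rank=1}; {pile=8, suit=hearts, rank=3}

No, Yes, Yes, Yes, No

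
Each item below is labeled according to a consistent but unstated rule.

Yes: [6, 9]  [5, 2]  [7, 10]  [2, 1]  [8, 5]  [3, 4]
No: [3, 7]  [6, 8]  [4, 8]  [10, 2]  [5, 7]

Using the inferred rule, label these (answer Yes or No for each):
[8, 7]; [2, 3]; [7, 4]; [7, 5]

Rule: sum is odd. This holds for each 'Yes' example and fails for each 'No' one.
Yes: [8, 7], since 8+7 = 15. Yes: [2, 3], since 2+3 = 5. Yes: [7, 4], since 7+4 = 11. No: [7, 5], since 7+5 = 12.

Yes, Yes, Yes, No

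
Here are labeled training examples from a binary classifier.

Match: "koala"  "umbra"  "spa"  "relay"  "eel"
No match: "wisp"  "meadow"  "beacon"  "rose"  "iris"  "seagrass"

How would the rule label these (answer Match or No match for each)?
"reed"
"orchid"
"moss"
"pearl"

All 'Match' examples share one property — odd length — and every 'No match' example lacks it.
"reed": No match (length 4). "orchid": No match (length 6). "moss": No match (length 4). "pearl": Match (length 5).

No match, No match, No match, Match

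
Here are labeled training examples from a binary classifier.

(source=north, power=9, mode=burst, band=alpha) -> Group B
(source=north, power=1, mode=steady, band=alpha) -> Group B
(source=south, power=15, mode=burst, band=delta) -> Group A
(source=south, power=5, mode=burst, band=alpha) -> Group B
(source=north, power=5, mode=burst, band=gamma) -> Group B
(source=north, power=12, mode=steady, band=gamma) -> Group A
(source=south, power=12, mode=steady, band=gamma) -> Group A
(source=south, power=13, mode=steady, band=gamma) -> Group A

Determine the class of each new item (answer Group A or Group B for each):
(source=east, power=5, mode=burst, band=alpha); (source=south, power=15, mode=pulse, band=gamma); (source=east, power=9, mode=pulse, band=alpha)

One predicate separates the groups cleanly: power ≥ 12.
(source=east, power=5, mode=burst, band=alpha): Group B (power = 5). (source=south, power=15, mode=pulse, band=gamma): Group A (power = 15). (source=east, power=9, mode=pulse, band=alpha): Group B (power = 9).

Group B, Group A, Group B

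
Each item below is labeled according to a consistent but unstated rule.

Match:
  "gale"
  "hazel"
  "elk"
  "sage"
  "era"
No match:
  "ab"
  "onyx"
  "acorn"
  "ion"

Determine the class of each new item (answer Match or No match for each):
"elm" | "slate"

The pattern is that an item is 'Match' exactly when: contains 'e'.

Match, Match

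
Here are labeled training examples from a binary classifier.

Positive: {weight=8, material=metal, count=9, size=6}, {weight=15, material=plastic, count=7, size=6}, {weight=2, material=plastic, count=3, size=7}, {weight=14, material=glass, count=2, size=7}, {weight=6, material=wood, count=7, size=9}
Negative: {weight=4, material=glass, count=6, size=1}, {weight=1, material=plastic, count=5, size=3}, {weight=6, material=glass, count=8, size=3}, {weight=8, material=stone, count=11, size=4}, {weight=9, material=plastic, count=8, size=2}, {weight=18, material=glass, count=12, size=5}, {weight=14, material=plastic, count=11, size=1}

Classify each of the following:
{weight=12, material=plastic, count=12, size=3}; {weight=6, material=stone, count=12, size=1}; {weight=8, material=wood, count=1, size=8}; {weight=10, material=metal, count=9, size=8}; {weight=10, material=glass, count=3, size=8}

Negative, Negative, Positive, Positive, Positive

The distinguishing property — size ≥ 6 — holds for all the 'Positive' cases and none of the 'Negative' cases.
Negative: {weight=12, material=plastic, count=12, size=3}, since size = 3. Negative: {weight=6, material=stone, count=12, size=1}, since size = 1. Positive: {weight=8, material=wood, count=1, size=8}, since size = 8. Positive: {weight=10, material=metal, count=9, size=8}, since size = 8. Positive: {weight=10, material=glass, count=3, size=8}, since size = 8.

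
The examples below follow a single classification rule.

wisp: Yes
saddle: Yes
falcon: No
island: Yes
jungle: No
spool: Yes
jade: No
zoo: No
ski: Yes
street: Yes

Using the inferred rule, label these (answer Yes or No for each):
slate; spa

Yes, Yes

The distinguishing property — contains 's' — holds for all the 'Yes' cases and none of the 'No' cases.
slate: has 's' — qualifies, so Yes.
spa: has 's' — qualifies, so Yes.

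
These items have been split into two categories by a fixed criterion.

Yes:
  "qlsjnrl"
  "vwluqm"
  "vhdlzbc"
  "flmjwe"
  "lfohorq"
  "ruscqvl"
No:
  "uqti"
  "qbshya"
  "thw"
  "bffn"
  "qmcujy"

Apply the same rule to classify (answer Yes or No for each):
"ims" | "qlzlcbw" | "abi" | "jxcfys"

Every 'Yes' example satisfies: contains 'l'. None of the 'No' examples do.
"ims" → no 'l' → No.
"qlzlcbw" → has 'l' → Yes.
"abi" → no 'l' → No.
"jxcfys" → no 'l' → No.

No, Yes, No, No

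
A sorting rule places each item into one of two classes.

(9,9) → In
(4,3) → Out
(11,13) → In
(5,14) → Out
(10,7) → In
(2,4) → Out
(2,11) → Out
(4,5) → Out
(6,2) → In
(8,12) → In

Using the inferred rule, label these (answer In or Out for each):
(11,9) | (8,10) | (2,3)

In, In, Out

Rule: first ≥ 6. This holds for each 'In' example and fails for each 'Out' one.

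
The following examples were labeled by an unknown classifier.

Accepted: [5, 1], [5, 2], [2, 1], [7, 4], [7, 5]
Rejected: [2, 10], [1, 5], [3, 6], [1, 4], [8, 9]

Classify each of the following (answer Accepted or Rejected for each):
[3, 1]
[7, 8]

Accepted, Rejected

Rule: first > second. This holds for each 'Accepted' example and fails for each 'Rejected' one.
[3, 1] — 3 > 1, hence Accepted. [7, 8] — 7 < 8, hence Rejected.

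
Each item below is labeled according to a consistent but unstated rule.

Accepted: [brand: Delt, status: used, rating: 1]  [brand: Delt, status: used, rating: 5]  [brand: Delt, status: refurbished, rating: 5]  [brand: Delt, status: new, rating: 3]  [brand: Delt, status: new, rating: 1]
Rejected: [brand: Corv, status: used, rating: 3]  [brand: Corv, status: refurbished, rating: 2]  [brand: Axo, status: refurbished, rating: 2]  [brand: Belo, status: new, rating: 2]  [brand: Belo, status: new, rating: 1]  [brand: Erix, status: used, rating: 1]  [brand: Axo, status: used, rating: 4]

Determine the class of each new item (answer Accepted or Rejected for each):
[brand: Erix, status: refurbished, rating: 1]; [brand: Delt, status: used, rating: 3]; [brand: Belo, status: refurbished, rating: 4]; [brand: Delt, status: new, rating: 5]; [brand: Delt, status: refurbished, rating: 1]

Rejected, Accepted, Rejected, Accepted, Accepted

Checking candidate rules against both groups, what survives is: brand is Delt.
[brand: Erix, status: refurbished, rating: 1]: brand is Erix, doesn't qualify → Rejected.
[brand: Delt, status: used, rating: 3]: brand is Delt, checks out → Accepted.
[brand: Belo, status: refurbished, rating: 4]: brand is Belo, doesn't qualify → Rejected.
[brand: Delt, status: new, rating: 5]: brand is Delt, checks out → Accepted.
[brand: Delt, status: refurbished, rating: 1]: brand is Delt, checks out → Accepted.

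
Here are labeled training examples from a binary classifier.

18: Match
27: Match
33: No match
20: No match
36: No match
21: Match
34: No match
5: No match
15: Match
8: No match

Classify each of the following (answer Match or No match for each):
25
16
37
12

One predicate separates the groups cleanly: multiple of 3 AND at most 27.
25 → 25 = 3·8 + 1, 25 ≤ 27 → No match. 16 → 16 = 3·5 + 1, 16 ≤ 27 → No match. 37 → 37 = 3·12 + 1, 37 > 27 → No match. 12 → 12 = 3·4, 12 ≤ 27 → Match.

No match, No match, No match, Match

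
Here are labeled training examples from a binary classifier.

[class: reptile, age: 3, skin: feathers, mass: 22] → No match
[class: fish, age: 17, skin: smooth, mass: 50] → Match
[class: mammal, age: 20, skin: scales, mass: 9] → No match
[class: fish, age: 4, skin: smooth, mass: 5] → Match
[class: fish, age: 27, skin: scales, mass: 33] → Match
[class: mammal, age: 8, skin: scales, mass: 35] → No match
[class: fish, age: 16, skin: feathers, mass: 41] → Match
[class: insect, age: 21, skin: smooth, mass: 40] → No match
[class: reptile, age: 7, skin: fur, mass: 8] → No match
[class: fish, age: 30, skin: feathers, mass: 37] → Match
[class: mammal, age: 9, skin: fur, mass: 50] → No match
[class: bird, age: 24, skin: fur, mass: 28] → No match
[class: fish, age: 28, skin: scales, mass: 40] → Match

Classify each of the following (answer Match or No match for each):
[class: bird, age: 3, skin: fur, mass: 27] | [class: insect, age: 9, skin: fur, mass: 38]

No match, No match

Looking at the examples, the only property every 'Match' case has and every 'No match' case lacks is: class is fish.
[class: bird, age: 3, skin: fur, mass: 27] → class is bird → No match.
[class: insect, age: 9, skin: fur, mass: 38] → class is insect → No match.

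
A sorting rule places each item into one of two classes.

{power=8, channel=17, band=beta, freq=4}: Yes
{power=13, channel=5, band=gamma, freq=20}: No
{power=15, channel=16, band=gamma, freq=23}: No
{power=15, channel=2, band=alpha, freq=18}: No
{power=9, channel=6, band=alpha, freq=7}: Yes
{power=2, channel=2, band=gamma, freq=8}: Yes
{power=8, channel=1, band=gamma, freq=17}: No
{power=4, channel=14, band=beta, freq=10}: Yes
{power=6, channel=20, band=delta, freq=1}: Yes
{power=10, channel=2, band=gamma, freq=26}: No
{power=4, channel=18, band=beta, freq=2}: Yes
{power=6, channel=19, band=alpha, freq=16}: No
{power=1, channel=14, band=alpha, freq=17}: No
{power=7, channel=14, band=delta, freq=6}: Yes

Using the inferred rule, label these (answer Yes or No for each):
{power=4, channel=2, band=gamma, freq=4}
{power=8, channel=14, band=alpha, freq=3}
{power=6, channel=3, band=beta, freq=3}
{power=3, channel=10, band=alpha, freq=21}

Yes, Yes, Yes, No

Rule: freq ≤ 10. This holds for each 'Yes' example and fails for each 'No' one.
{power=4, channel=2, band=gamma, freq=4}: Yes (freq = 4). {power=8, channel=14, band=alpha, freq=3}: Yes (freq = 3). {power=6, channel=3, band=beta, freq=3}: Yes (freq = 3). {power=3, channel=10, band=alpha, freq=21}: No (freq = 21).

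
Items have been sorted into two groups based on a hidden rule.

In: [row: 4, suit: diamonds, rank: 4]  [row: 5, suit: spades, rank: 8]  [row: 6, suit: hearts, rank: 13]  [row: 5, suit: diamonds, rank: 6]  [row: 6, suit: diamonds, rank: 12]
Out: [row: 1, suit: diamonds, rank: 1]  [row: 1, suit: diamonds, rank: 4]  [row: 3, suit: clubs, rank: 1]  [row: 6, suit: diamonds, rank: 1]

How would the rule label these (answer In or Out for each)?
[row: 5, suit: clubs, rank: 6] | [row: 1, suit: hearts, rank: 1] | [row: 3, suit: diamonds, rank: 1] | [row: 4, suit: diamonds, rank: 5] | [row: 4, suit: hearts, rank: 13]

In, Out, Out, In, In

The classifier is using: row ≥ 3 AND rank ≥ 4.
[row: 5, suit: clubs, rank: 6] — row = 5, rank = 6, hence In. [row: 1, suit: hearts, rank: 1] — row = 1, rank = 1, hence Out. [row: 3, suit: diamonds, rank: 1] — row = 3, rank = 1, hence Out. [row: 4, suit: diamonds, rank: 5] — row = 4, rank = 5, hence In. [row: 4, suit: hearts, rank: 13] — row = 4, rank = 13, hence In.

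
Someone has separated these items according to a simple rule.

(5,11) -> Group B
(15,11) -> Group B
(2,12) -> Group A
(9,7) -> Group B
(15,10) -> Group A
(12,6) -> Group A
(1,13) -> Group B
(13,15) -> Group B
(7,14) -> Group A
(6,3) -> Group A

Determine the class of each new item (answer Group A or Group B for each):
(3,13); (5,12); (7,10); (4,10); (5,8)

Group B, Group A, Group A, Group A, Group A

The distinguishing property — product is even — holds for all the 'Group A' cases and none of the 'Group B' cases.
(3,13) — 3·13 = 39, hence Group B. (5,12) — 5·12 = 60, hence Group A. (7,10) — 7·10 = 70, hence Group A. (4,10) — 4·10 = 40, hence Group A. (5,8) — 5·8 = 40, hence Group A.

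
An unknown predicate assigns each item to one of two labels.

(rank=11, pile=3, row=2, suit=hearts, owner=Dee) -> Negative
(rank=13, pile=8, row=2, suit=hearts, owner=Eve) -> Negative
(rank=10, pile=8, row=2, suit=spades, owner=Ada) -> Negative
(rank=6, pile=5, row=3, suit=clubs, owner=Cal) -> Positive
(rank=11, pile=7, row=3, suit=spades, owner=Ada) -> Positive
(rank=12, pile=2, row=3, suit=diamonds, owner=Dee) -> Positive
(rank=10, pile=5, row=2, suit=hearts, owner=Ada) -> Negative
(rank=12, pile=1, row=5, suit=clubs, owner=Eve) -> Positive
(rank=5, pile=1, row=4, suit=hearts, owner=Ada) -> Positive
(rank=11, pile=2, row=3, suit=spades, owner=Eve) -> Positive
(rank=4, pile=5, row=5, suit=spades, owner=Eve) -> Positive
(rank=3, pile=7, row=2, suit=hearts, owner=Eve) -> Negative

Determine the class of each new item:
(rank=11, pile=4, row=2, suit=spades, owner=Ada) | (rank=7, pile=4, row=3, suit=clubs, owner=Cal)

'Positive' ⟺ row ≥ 3.
(rank=11, pile=4, row=2, suit=spades, owner=Ada) — row = 2, hence Negative. (rank=7, pile=4, row=3, suit=clubs, owner=Cal) — row = 3, hence Positive.

Negative, Positive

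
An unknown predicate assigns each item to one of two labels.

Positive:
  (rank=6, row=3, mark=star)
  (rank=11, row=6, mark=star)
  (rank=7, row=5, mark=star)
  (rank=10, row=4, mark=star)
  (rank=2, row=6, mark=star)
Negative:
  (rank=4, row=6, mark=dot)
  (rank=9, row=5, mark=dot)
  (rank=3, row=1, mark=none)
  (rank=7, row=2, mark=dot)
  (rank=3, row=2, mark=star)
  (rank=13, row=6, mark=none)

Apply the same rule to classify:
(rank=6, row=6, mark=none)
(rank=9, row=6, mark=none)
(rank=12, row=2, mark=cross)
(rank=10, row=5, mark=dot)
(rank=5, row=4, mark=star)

The simplest hypothesis consistent with all the labels is: mark is star AND row ≥ 3.
(rank=6, row=6, mark=none) → mark is none, row = 6 → Negative.
(rank=9, row=6, mark=none) → mark is none, row = 6 → Negative.
(rank=12, row=2, mark=cross) → mark is cross, row = 2 → Negative.
(rank=10, row=5, mark=dot) → mark is dot, row = 5 → Negative.
(rank=5, row=4, mark=star) → mark is star, row = 4 → Positive.

Negative, Negative, Negative, Negative, Positive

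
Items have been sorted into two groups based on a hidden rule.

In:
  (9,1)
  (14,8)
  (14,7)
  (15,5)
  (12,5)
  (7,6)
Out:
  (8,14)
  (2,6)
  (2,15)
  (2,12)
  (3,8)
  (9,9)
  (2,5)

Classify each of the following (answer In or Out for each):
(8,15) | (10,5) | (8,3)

Out, In, In

The common property of the 'In' items is: first > second. No 'Out' item has it.
(8,15) — 8 < 15, hence Out.
(10,5) — 10 > 5, hence In.
(8,3) — 8 > 3, hence In.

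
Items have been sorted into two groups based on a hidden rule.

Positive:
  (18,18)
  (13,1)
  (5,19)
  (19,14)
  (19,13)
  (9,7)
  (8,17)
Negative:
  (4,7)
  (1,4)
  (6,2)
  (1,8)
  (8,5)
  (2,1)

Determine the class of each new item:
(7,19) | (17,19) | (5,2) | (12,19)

Positive, Positive, Negative, Positive

The rule appears to be: sum ≥ 14.
Positive: (7,19), since 7+19 = 26. Positive: (17,19), since 17+19 = 36. Negative: (5,2), since 5+2 = 7. Positive: (12,19), since 12+19 = 31.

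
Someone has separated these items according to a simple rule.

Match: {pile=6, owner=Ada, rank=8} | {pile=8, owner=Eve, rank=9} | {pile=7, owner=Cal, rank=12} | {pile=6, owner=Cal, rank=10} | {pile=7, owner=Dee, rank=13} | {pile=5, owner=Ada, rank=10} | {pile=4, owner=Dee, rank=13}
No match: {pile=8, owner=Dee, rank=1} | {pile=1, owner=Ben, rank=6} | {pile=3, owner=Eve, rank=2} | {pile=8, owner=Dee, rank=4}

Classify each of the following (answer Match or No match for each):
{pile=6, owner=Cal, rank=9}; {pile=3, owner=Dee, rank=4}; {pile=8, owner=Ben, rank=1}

The pattern is that an item is 'Match' exactly when: rank ≥ 8.
{pile=6, owner=Cal, rank=9}: rank = 9, qualifies → Match. {pile=3, owner=Dee, rank=4}: rank = 4, does not fit → No match. {pile=8, owner=Ben, rank=1}: rank = 1, does not fit → No match.

Match, No match, No match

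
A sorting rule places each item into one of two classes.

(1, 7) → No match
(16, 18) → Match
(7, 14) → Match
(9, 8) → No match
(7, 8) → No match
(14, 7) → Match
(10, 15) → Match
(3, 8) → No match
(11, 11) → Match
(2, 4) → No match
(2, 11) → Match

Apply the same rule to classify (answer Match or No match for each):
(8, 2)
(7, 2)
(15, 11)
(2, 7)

The common property of the 'Match' items is: max ≥ 10. No 'No match' item has it.
(8, 2): No match (max 8).
(7, 2): No match (max 7).
(15, 11): Match (max 15).
(2, 7): No match (max 7).

No match, No match, Match, No match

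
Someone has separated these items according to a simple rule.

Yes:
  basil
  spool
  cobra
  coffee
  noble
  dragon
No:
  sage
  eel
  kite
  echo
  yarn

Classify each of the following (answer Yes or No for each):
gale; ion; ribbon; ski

No, No, Yes, No

Every 'Yes' example satisfies: length ≥ 5. None of the 'No' examples do.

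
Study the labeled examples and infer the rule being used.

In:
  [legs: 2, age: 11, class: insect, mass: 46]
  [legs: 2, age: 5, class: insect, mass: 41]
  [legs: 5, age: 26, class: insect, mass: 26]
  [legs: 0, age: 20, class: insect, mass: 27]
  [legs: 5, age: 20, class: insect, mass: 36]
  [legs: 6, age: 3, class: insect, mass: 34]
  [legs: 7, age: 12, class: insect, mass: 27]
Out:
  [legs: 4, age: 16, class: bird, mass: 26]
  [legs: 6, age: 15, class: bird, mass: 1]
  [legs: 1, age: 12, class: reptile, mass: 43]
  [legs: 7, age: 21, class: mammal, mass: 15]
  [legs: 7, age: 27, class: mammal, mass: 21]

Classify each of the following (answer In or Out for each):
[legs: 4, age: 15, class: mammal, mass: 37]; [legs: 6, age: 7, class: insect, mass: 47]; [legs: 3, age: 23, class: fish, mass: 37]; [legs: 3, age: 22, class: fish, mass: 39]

Comparing the two groups points to one rule — class is insect.
Out: [legs: 4, age: 15, class: mammal, mass: 37], since class is mammal. In: [legs: 6, age: 7, class: insect, mass: 47], since class is insect. Out: [legs: 3, age: 23, class: fish, mass: 37], since class is fish. Out: [legs: 3, age: 22, class: fish, mass: 39], since class is fish.

Out, In, Out, Out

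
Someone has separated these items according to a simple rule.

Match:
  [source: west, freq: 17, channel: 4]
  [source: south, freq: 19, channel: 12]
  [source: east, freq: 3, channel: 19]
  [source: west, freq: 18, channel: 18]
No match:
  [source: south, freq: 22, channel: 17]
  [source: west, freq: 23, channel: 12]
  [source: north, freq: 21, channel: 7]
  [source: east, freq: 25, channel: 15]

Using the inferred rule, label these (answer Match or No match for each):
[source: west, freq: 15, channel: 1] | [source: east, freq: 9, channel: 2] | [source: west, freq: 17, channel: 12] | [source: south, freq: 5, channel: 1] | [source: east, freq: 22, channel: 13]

Match, Match, Match, Match, No match

A rule that fits every label: freq ≤ 19 — true of each 'Match' example, false of each 'No match' one.
[source: west, freq: 15, channel: 1]: freq = 15, fits → Match.
[source: east, freq: 9, channel: 2]: freq = 9, fits → Match.
[source: west, freq: 17, channel: 12]: freq = 17, fits → Match.
[source: south, freq: 5, channel: 1]: freq = 5, fits → Match.
[source: east, freq: 22, channel: 13]: freq = 22, does not satisfy this → No match.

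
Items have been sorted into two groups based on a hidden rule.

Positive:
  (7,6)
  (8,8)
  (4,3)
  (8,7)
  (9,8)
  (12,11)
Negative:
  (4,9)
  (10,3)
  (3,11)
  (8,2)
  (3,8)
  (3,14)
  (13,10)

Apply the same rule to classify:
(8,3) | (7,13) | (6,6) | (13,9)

The classifier is using: |first − second| ≤ 1.
(8,3) → |8−3| = 5 → Negative.
(7,13) → |7−13| = 6 → Negative.
(6,6) → |6−6| = 0 → Positive.
(13,9) → |13−9| = 4 → Negative.

Negative, Negative, Positive, Negative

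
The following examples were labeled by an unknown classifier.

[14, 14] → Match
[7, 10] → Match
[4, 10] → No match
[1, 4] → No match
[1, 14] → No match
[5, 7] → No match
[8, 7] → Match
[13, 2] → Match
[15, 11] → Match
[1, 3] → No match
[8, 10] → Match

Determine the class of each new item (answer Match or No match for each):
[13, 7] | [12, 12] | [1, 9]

One predicate separates the groups cleanly: first ≥ 7.

Match, Match, No match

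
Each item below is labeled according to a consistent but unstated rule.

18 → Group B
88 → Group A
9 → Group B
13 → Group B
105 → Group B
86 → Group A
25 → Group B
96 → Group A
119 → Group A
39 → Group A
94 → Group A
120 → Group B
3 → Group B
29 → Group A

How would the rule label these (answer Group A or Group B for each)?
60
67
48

A rule that fits every label: digit sum ≥ 10 — true of each 'Group A' example, false of each 'Group B' one.
60 → digit sum 6+0 = 6 → Group B.
67 → digit sum 6+7 = 13 → Group A.
48 → digit sum 4+8 = 12 → Group A.

Group B, Group A, Group A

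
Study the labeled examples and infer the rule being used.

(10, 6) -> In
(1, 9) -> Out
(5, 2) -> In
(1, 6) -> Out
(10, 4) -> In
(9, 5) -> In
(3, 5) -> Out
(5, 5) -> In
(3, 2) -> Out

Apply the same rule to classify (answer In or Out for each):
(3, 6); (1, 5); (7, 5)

The simplest hypothesis consistent with all the labels is: first ≥ 4.
(3, 6): first 3 — does not pass, so Out.
(1, 5): first 1 — does not pass, so Out.
(7, 5): first 7 — satisfies this, so In.

Out, Out, In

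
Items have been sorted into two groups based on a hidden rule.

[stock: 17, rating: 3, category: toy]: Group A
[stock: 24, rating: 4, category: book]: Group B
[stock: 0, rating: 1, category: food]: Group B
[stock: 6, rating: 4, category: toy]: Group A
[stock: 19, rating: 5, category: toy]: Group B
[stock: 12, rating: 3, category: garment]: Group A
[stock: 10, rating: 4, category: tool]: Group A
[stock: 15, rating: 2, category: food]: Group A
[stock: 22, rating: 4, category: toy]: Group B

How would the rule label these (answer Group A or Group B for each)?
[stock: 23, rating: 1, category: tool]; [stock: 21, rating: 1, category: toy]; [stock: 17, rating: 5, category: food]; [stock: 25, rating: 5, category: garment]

The common property of the 'Group A' items is: stock ≥ 6 AND stock ≤ 17. No 'Group B' item has it.
[stock: 23, rating: 1, category: tool]: stock = 23 — doesn't match, so Group B.
[stock: 21, rating: 1, category: toy]: stock = 21 — doesn't match, so Group B.
[stock: 17, rating: 5, category: food]: stock = 17 — matches, so Group A.
[stock: 25, rating: 5, category: garment]: stock = 25 — doesn't match, so Group B.

Group B, Group B, Group A, Group B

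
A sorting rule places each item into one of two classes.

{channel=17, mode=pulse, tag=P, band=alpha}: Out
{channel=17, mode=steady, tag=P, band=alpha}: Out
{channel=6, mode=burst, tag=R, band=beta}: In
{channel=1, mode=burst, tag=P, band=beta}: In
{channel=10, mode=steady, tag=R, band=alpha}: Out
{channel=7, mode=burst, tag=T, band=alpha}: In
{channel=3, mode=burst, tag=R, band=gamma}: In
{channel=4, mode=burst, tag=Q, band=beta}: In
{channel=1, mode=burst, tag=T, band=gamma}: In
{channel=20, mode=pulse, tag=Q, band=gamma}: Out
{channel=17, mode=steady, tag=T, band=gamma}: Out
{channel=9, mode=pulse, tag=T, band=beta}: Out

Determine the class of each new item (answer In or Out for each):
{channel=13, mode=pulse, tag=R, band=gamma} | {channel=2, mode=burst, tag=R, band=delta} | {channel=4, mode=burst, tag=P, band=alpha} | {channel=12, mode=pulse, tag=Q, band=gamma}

Rule: mode is burst. This holds for each 'In' example and fails for each 'Out' one.
Out: {channel=13, mode=pulse, tag=R, band=gamma}, since mode is pulse.
In: {channel=2, mode=burst, tag=R, band=delta}, since mode is burst.
In: {channel=4, mode=burst, tag=P, band=alpha}, since mode is burst.
Out: {channel=12, mode=pulse, tag=Q, band=gamma}, since mode is pulse.

Out, In, In, Out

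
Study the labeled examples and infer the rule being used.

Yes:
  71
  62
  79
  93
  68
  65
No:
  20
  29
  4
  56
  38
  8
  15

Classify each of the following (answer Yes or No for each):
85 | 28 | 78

Yes, No, Yes

The classifier is using: at least 62.
85 — 85 ≥ 62, hence Yes.
28 — 28 < 62, hence No.
78 — 78 ≥ 62, hence Yes.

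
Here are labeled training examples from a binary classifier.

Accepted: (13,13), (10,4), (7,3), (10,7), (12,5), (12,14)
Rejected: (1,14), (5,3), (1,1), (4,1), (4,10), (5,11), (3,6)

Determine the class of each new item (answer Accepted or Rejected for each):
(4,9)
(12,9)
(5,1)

Rejected, Accepted, Rejected

All 'Accepted' examples share one property — first ≥ 6 — and every 'Rejected' example lacks it.
(4,9): Rejected (first 4). (12,9): Accepted (first 12). (5,1): Rejected (first 5).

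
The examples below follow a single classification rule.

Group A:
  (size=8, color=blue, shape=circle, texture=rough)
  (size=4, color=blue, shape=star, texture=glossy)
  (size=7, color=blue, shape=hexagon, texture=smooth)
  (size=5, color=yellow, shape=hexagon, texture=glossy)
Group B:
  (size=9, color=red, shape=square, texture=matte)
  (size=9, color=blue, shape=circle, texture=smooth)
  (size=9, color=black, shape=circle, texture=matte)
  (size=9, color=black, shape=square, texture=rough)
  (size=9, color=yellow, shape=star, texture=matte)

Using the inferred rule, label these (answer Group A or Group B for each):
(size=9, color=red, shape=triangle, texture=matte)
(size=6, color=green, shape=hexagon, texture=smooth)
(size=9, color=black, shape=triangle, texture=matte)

'Group A' ⟺ size ≤ 8.
(size=9, color=red, shape=triangle, texture=matte): size = 9 — does not fit, so Group B. (size=6, color=green, shape=hexagon, texture=smooth): size = 6 — satisfies this, so Group A. (size=9, color=black, shape=triangle, texture=matte): size = 9 — does not fit, so Group B.

Group B, Group A, Group B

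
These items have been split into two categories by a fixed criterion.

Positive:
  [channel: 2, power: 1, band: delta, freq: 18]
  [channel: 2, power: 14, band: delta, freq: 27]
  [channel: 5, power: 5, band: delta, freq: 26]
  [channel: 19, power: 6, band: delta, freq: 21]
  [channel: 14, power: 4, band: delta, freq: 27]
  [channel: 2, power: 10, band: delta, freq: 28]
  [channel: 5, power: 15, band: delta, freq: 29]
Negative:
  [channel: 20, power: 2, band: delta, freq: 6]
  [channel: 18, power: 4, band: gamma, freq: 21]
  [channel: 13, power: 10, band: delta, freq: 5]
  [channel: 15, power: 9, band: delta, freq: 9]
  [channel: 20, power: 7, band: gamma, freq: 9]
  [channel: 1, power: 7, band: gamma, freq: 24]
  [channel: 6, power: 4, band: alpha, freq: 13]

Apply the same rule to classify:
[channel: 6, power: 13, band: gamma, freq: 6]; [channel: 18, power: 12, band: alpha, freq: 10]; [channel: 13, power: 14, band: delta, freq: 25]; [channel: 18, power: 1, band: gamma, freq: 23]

Negative, Negative, Positive, Negative

One predicate separates the groups cleanly: band is delta AND freq ≥ 13.
[channel: 6, power: 13, band: gamma, freq: 6]: Negative (band is gamma, freq = 6).
[channel: 18, power: 12, band: alpha, freq: 10]: Negative (band is alpha, freq = 10).
[channel: 13, power: 14, band: delta, freq: 25]: Positive (band is delta, freq = 25).
[channel: 18, power: 1, band: gamma, freq: 23]: Negative (band is gamma, freq = 23).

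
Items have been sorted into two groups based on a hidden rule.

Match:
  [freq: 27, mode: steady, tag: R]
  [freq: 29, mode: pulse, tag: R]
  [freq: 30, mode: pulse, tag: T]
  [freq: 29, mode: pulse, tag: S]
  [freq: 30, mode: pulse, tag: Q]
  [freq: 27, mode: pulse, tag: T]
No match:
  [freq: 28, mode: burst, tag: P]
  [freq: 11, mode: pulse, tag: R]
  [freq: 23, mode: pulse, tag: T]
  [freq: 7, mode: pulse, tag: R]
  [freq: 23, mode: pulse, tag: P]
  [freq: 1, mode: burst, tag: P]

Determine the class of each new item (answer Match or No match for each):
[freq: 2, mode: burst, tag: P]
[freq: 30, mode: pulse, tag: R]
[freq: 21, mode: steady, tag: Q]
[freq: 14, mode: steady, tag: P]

No match, Match, No match, No match

The classifier is using: freq = 27 OR freq ≥ 29.
No match: [freq: 2, mode: burst, tag: P], since freq = 2. Match: [freq: 30, mode: pulse, tag: R], since freq = 30. No match: [freq: 21, mode: steady, tag: Q], since freq = 21. No match: [freq: 14, mode: steady, tag: P], since freq = 14.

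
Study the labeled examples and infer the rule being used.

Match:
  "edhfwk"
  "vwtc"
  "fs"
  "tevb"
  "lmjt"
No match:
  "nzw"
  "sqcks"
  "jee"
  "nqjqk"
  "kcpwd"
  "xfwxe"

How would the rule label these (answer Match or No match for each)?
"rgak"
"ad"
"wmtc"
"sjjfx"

Looking at the examples, the only property every 'Match' case has and every 'No match' case lacks is: even length.
"rgak": length 4 — passes, so Match.
"ad": length 2 — passes, so Match.
"wmtc": length 4 — passes, so Match.
"sjjfx": length 5 — doesn't match, so No match.

Match, Match, Match, No match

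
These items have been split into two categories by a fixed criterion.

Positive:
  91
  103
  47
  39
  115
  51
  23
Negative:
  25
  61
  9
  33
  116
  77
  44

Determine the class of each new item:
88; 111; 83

Negative, Positive, Positive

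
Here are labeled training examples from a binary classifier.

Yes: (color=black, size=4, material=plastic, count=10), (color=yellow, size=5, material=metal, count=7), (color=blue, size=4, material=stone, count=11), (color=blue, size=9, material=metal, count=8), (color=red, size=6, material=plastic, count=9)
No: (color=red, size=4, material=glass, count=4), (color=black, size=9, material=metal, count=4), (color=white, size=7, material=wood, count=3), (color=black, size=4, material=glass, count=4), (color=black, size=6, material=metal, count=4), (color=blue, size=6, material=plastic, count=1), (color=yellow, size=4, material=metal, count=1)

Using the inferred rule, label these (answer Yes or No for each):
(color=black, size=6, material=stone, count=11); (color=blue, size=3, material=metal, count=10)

The pattern is that an item is 'Yes' exactly when: count ≥ 7.
Yes: (color=black, size=6, material=stone, count=11), since count = 11.
Yes: (color=blue, size=3, material=metal, count=10), since count = 10.

Yes, Yes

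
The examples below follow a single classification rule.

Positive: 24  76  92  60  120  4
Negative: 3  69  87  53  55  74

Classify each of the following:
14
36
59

Negative, Positive, Negative

Every 'Positive' example satisfies: multiple of 4. None of the 'Negative' examples do.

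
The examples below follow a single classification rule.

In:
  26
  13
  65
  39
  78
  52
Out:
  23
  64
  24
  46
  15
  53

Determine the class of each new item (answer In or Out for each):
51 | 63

All 'In' examples share one property — multiple of 13 — and every 'Out' example lacks it.
51: 51 = 13·3 + 12, doesn't match → Out.
63: 63 = 13·4 + 11, doesn't match → Out.

Out, Out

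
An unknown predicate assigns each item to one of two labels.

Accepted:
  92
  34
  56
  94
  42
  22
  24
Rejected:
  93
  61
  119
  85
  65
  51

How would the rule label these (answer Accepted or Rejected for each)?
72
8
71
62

Accepted, Accepted, Rejected, Accepted

The common property of the 'Accepted' items is: even. No 'Rejected' item has it.
72 → 72 is even → Accepted. 8 → 8 is even → Accepted. 71 → 71 is odd → Rejected. 62 → 62 is even → Accepted.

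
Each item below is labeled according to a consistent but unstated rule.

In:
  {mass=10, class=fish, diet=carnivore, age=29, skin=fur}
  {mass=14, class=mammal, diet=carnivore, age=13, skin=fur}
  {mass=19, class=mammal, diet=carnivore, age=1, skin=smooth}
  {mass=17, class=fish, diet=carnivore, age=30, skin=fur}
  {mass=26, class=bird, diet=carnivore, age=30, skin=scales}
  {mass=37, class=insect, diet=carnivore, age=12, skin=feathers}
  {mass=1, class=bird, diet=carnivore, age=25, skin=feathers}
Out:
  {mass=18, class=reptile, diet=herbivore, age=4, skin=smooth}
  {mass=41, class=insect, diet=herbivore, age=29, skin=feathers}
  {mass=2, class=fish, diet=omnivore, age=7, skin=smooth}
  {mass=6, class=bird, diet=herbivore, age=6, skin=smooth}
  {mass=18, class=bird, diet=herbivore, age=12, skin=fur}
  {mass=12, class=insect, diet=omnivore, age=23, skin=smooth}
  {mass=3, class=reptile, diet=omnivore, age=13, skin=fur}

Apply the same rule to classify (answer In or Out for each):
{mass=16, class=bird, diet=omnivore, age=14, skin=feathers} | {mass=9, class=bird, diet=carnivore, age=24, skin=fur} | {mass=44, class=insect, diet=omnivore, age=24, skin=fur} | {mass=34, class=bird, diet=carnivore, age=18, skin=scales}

Out, In, Out, In

Looking at the examples, the only property every 'In' case has and every 'Out' case lacks is: diet is carnivore.
{mass=16, class=bird, diet=omnivore, age=14, skin=feathers}: diet is omnivore — doesn't qualify, so Out. {mass=9, class=bird, diet=carnivore, age=24, skin=fur}: diet is carnivore — qualifies, so In. {mass=44, class=insect, diet=omnivore, age=24, skin=fur}: diet is omnivore — doesn't qualify, so Out. {mass=34, class=bird, diet=carnivore, age=18, skin=scales}: diet is carnivore — qualifies, so In.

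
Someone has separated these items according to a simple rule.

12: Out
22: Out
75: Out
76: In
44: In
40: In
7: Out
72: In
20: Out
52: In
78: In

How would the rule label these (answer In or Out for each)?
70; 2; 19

The rule appears to be: even AND at least 40.
70: In (70 is even, 70 ≥ 40). 2: Out (2 is even, 2 < 40). 19: Out (19 is odd, 19 < 40).

In, Out, Out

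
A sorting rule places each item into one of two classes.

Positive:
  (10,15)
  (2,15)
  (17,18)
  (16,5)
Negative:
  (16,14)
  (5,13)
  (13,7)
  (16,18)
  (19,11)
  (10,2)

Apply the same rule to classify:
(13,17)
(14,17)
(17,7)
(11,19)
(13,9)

Negative, Positive, Negative, Negative, Negative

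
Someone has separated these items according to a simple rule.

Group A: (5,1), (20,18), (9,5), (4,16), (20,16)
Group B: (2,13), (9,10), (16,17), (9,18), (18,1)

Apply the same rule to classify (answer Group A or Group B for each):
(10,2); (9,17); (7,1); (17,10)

The distinguishing property — sum is even — holds for all the 'Group A' cases and none of the 'Group B' cases.
(10,2): 10+2 = 12 — has this property, so Group A.
(9,17): 9+17 = 26 — has this property, so Group A.
(7,1): 7+1 = 8 — has this property, so Group A.
(17,10): 17+10 = 27 — lacks this property, so Group B.

Group A, Group A, Group A, Group B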